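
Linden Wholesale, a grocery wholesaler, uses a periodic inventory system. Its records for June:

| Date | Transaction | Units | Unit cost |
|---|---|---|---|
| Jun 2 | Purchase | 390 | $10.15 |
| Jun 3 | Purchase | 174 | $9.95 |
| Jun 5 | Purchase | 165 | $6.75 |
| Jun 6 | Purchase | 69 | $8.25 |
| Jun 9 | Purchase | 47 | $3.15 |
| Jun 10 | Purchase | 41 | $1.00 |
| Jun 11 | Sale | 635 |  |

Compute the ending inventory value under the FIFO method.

Jun 11, 635 sold [FIFO — oldest first]: 390 @ $10.15 + 174 @ $9.95 + 71 @ $6.75 = $6,169.05
Ending inventory: 94 @ $6.75 + 69 @ $8.25 + 47 @ $3.15 + 41 @ $1.00 = $1,392.80

Ending inventory = $1,392.80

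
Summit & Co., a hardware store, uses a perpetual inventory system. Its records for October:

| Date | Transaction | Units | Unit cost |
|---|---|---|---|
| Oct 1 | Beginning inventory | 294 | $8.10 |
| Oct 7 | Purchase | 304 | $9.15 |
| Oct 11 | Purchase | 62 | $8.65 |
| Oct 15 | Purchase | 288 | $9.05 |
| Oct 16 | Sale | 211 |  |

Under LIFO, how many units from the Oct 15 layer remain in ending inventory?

77

Oct 16, 211 sold [LIFO — newest first]: 211 @ $9.05 = $1,909.55
Ending inventory: 294 @ $8.10 + 304 @ $9.15 + 62 @ $8.65 + 77 @ $9.05 = $6,396.15
Check: goods available $8,305.70 = COGS $1,909.55 + ending $6,396.15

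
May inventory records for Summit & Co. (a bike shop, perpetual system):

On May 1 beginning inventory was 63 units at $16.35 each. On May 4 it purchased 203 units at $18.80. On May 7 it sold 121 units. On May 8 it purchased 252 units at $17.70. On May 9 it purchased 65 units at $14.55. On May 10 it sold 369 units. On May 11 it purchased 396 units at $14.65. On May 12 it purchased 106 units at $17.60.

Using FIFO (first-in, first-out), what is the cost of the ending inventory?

May 7, 121 sold [FIFO — oldest first]: 63 @ $16.35 + 58 @ $18.80 = $2,120.45
May 10, 369 sold [FIFO — oldest first]: 145 @ $18.80 + 224 @ $17.70 = $6,690.80
Total COGS = $2,120.45 + $6,690.80 = $8,811.25
Ending inventory: 28 @ $17.70 + 65 @ $14.55 + 396 @ $14.65 + 106 @ $17.60 = $9,108.35
Check: goods available $17,919.60 = COGS $8,811.25 + ending $9,108.35

Ending inventory = $9,108.35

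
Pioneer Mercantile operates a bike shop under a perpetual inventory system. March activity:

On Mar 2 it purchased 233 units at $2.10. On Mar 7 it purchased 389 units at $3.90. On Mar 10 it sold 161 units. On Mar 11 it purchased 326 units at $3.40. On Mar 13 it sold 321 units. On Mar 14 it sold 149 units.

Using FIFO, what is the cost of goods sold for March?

COGS = $2,037.00

Mar 10, 161 sold [FIFO — oldest first]: 161 @ $2.10 = $338.10
Mar 13, 321 sold [FIFO — oldest first]: 72 @ $2.10 + 249 @ $3.90 = $1,122.30
Mar 14, 149 sold [FIFO — oldest first]: 140 @ $3.90 + 9 @ $3.40 = $576.60
Total COGS = $338.10 + $1,122.30 + $576.60 = $2,037.00
Ending inventory: 317 @ $3.40 = $1,077.80
Check: goods available $3,114.80 = COGS $2,037.00 + ending $1,077.80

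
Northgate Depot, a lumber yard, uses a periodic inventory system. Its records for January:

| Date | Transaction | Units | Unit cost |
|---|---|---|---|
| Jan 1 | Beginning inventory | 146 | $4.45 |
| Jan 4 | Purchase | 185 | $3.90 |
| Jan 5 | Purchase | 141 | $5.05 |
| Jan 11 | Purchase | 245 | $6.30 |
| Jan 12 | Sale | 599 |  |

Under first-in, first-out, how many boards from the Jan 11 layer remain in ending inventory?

118

Jan 12, 599 sold [FIFO — oldest first]: 146 @ $4.45 + 185 @ $3.90 + 141 @ $5.05 + 127 @ $6.30 = $2,883.35
Ending inventory: 118 @ $6.30 = $743.40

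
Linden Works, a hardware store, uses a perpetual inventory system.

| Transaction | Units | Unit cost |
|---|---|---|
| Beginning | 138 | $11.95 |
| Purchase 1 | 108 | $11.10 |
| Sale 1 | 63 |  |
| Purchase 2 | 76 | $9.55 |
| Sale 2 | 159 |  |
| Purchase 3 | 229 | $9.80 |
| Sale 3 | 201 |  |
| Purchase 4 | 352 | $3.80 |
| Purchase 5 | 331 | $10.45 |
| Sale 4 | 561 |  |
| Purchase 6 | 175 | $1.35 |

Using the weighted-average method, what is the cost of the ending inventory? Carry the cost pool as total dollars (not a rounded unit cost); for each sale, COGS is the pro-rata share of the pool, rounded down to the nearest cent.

After Beginning: 138 on hand, pool $1,649.10 (≈ $11.9500 each)
After Purchase 1: 246 on hand, pool $2,847.90 (≈ $11.5768 each)
Sale 1, sell 63: 63/246 × $2,847.90 → $729.34
After Purchase 2: 259 on hand, pool $2,844.36 (≈ $10.9821 each)
Sale 2, sell 159: 159/259 × $2,844.36 → $1,746.15
After Purchase 3: 329 on hand, pool $3,342.41 (≈ $10.1593 each)
Sale 3, sell 201: 201/329 × $3,342.41 → $2,042.01
After Purchase 4: 480 on hand, pool $2,638.00 (≈ $5.4958 each)
After Purchase 5: 811 on hand, pool $6,096.95 (≈ $7.5178 each)
Sale 4, sell 561: 561/811 × $6,096.95 → $4,217.49
After Purchase 6: 425 on hand, pool $2,115.71 (≈ $4.9781 each)
Total COGS = $729.34 + $1,746.15 + $2,042.01 + $4,217.49 = $8,734.99
Ending inventory (cost pool remaining) = $2,115.71
Check: goods available $10,850.70 = COGS $8,734.99 + ending $2,115.71

Ending inventory = $2,115.71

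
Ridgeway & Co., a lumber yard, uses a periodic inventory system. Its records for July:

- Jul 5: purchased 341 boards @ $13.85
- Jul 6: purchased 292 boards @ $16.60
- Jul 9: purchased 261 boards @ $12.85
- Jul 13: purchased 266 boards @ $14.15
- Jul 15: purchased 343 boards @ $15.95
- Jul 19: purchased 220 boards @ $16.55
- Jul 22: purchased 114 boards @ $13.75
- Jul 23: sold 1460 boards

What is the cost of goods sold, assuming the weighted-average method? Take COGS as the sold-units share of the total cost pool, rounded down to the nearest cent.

COGS = $21,750.70

Jul 23, sell 1460: 1460/1837 × $27,367.15 → $21,750.70
Ending inventory (cost pool remaining) = $5,616.45
Check: goods available $27,367.15 = COGS $21,750.70 + ending $5,616.45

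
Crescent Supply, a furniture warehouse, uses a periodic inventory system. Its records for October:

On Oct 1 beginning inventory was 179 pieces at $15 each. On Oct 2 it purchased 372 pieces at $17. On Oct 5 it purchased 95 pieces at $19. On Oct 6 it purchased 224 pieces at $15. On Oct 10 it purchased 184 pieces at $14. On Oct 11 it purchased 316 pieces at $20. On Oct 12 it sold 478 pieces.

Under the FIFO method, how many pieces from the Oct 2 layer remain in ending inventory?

73

Oct 12, 478 sold [FIFO — oldest first]: 179 @ $15 + 299 @ $17 = $7,768
Ending inventory: 73 @ $17 + 95 @ $19 + 224 @ $15 + 184 @ $14 + 316 @ $20 = $15,302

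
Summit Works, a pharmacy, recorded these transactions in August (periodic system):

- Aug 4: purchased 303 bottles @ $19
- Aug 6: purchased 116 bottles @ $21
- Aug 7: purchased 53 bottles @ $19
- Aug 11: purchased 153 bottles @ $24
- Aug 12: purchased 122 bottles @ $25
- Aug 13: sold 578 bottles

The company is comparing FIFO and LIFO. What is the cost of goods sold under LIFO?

COGS = $12,711

FIFO COGS: 303 @ $19 + 116 @ $21 + 53 @ $19 + 106 @ $24 = $11,744
LIFO COGS: 122 @ $25 + 153 @ $24 + 53 @ $19 + 116 @ $21 + 134 @ $19 = $12,711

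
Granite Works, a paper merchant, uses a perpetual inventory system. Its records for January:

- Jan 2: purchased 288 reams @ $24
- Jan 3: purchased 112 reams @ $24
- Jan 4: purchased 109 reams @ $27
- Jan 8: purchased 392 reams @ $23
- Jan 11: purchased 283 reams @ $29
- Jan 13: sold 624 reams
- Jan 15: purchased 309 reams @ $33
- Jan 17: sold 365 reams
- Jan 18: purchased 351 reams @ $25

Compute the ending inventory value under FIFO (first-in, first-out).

Jan 13, 624 sold [FIFO — oldest first]: 288 @ $24 + 112 @ $24 + 109 @ $27 + 115 @ $23 = $15,188
Jan 17, 365 sold [FIFO — oldest first]: 277 @ $23 + 88 @ $29 = $8,923
Total COGS = $15,188 + $8,923 = $24,111
Ending inventory: 195 @ $29 + 309 @ $33 + 351 @ $25 = $24,627

Ending inventory = $24,627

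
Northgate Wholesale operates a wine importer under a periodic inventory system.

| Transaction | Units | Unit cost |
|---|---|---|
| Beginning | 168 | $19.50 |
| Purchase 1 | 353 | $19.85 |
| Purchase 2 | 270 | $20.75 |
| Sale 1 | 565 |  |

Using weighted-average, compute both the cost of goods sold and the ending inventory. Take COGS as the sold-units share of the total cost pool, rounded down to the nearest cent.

COGS = $11,346.82; ending inventory = $4,538.73

Sale 1, sell 565: 565/791 × $15,885.55 → $11,346.82
Ending inventory (cost pool remaining) = $4,538.73
Check: goods available $15,885.55 = COGS $11,346.82 + ending $4,538.73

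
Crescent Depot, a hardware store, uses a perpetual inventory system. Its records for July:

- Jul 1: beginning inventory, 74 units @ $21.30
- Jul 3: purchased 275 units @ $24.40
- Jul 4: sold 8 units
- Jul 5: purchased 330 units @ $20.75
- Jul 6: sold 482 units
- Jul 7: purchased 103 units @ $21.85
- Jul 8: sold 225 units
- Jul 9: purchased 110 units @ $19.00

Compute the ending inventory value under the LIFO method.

Jul 4, 8 sold [LIFO — newest first]: 8 @ $24.40 = $195.20
Jul 6, 482 sold [LIFO — newest first]: 330 @ $20.75 + 152 @ $24.40 = $10,556.30
Jul 8, 225 sold [LIFO — newest first]: 103 @ $21.85 + 115 @ $24.40 + 7 @ $21.30 = $5,205.65
Total COGS = $195.20 + $10,556.30 + $5,205.65 = $15,957.15
Ending inventory: 67 @ $21.30 + 110 @ $19.00 = $3,517.10
Check: goods available $19,474.25 = COGS $15,957.15 + ending $3,517.10

Ending inventory = $3,517.10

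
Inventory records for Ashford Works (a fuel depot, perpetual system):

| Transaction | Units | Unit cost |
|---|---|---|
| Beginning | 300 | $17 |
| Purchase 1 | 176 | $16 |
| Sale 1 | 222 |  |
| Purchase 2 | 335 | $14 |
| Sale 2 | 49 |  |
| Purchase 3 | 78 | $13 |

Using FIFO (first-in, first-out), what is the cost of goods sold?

COGS = $4,607

Sale 1 (222) [FIFO — oldest first]: 222 @ $17 = $3,774
Sale 2 (49) [FIFO — oldest first]: 49 @ $17 = $833
Total COGS = $3,774 + $833 = $4,607
Ending inventory: 29 @ $17 + 176 @ $16 + 335 @ $14 + 78 @ $13 = $9,013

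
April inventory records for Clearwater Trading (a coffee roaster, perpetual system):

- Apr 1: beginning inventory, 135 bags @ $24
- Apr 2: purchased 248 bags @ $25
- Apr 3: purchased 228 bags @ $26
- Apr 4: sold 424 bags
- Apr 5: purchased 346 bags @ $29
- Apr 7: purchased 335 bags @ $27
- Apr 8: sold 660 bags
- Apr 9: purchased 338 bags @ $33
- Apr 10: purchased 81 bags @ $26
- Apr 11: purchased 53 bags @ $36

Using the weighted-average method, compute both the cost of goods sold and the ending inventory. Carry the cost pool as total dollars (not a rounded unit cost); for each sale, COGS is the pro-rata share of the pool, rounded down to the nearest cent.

After Apr 1: 135 on hand, pool $3,240.00 (≈ $24.0000 each)
After Apr 2: 383 on hand, pool $9,440.00 (≈ $24.6475 each)
After Apr 3: 611 on hand, pool $15,368.00 (≈ $25.1522 each)
Apr 4, sell 424: 424/611 × $15,368.00 → $10,664.53
After Apr 5: 533 on hand, pool $14,737.47 (≈ $27.6500 each)
After Apr 7: 868 on hand, pool $23,782.47 (≈ $27.3992 each)
Apr 8, sell 660: 660/868 × $23,782.47 → $18,083.44
After Apr 9: 546 on hand, pool $16,853.03 (≈ $30.8664 each)
After Apr 10: 627 on hand, pool $18,959.03 (≈ $30.2377 each)
After Apr 11: 680 on hand, pool $20,867.03 (≈ $30.6868 each)
Total COGS = $10,664.53 + $18,083.44 = $28,747.97
Ending inventory (cost pool remaining) = $20,867.03

COGS = $28,747.97; ending inventory = $20,867.03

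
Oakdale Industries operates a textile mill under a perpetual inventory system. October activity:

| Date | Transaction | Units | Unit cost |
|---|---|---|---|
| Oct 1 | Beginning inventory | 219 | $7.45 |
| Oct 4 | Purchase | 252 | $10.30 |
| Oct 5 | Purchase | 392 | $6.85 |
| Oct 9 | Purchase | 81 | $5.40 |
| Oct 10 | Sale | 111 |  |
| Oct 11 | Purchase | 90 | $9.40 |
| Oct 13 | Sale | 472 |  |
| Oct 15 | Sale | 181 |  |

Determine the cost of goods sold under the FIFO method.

Oct 10, 111 sold [FIFO — oldest first]: 111 @ $7.45 = $826.95
Oct 13, 472 sold [FIFO — oldest first]: 108 @ $7.45 + 252 @ $10.30 + 112 @ $6.85 = $4,167.40
Oct 15, 181 sold [FIFO — oldest first]: 181 @ $6.85 = $1,239.85
Total COGS = $826.95 + $4,167.40 + $1,239.85 = $6,234.20
Ending inventory: 99 @ $6.85 + 81 @ $5.40 + 90 @ $9.40 = $1,961.55
Check: goods available $8,195.75 = COGS $6,234.20 + ending $1,961.55

COGS = $6,234.20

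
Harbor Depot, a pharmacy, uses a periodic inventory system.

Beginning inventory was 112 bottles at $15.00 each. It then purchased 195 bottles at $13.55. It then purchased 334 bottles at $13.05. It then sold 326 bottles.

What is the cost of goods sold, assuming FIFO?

Sale 1 (326) [FIFO — oldest first]: 112 @ $15.00 + 195 @ $13.55 + 19 @ $13.05 = $4,570.20
Ending inventory: 315 @ $13.05 = $4,110.75

COGS = $4,570.20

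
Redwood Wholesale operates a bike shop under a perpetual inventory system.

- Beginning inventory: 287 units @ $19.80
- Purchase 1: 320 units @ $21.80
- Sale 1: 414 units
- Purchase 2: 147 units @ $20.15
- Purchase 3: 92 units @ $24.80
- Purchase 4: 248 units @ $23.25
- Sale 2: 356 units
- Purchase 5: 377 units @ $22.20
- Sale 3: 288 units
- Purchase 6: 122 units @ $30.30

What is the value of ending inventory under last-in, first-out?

Ending inventory = $12,133.45

Sale 1 (414) [LIFO — newest first]: 320 @ $21.80 + 94 @ $19.80 = $8,837.20
Sale 2 (356) [LIFO — newest first]: 248 @ $23.25 + 92 @ $24.80 + 16 @ $20.15 = $8,370.00
Sale 3 (288) [LIFO — newest first]: 288 @ $22.20 = $6,393.60
Total COGS = $8,837.20 + $8,370.00 + $6,393.60 = $23,600.80
Ending inventory: 193 @ $19.80 + 131 @ $20.15 + 89 @ $22.20 + 122 @ $30.30 = $12,133.45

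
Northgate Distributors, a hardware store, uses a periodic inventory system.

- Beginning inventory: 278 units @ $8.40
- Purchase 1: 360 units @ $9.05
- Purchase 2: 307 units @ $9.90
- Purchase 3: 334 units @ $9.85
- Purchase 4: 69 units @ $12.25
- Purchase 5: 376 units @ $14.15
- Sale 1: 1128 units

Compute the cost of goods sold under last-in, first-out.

Sale 1 (1128) [LIFO — newest first]: 376 @ $14.15 + 69 @ $12.25 + 334 @ $9.85 + 307 @ $9.90 + 42 @ $9.05 = $12,874.95
Ending inventory: 278 @ $8.40 + 318 @ $9.05 = $5,213.10

COGS = $12,874.95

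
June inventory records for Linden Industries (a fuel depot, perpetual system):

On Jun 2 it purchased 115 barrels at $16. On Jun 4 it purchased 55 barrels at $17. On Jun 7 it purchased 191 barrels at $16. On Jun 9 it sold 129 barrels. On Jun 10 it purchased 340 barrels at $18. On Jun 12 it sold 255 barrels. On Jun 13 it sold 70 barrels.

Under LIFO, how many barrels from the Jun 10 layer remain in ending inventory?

Jun 9, 129 sold [LIFO — newest first]: 129 @ $16 = $2,064
Jun 12, 255 sold [LIFO — newest first]: 255 @ $18 = $4,590
Jun 13, 70 sold [LIFO — newest first]: 70 @ $18 = $1,260
Total COGS = $2,064 + $4,590 + $1,260 = $7,914
Ending inventory: 115 @ $16 + 55 @ $17 + 62 @ $16 + 15 @ $18 = $4,037

15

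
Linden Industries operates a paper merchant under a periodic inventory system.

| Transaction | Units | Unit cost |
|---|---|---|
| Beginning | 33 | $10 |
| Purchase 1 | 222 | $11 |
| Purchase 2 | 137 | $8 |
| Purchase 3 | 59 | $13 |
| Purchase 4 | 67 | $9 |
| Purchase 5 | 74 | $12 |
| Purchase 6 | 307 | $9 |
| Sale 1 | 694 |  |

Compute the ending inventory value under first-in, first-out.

Ending inventory = $1,845

Sale 1 (694) [FIFO — oldest first]: 33 @ $10 + 222 @ $11 + 137 @ $8 + 59 @ $13 + 67 @ $9 + 74 @ $12 + 102 @ $9 = $7,044
Ending inventory: 205 @ $9 = $1,845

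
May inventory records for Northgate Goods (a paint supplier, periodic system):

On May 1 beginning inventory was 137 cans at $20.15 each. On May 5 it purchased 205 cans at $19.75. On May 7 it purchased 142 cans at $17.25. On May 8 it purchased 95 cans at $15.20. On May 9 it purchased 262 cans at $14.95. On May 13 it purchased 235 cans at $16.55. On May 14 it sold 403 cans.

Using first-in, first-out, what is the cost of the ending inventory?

May 14, 403 sold [FIFO — oldest first]: 137 @ $20.15 + 205 @ $19.75 + 61 @ $17.25 = $7,861.55
Ending inventory: 81 @ $17.25 + 95 @ $15.20 + 262 @ $14.95 + 235 @ $16.55 = $10,647.40
Check: goods available $18,508.95 = COGS $7,861.55 + ending $10,647.40

Ending inventory = $10,647.40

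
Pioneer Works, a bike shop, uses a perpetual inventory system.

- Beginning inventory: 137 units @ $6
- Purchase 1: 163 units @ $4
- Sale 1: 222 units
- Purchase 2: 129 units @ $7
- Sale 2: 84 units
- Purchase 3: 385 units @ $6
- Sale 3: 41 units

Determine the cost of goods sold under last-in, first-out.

Sale 1 (222) [LIFO — newest first]: 163 @ $4 + 59 @ $6 = $1,006
Sale 2 (84) [LIFO — newest first]: 84 @ $7 = $588
Sale 3 (41) [LIFO — newest first]: 41 @ $6 = $246
Total COGS = $1,006 + $588 + $246 = $1,840
Ending inventory: 78 @ $6 + 45 @ $7 + 344 @ $6 = $2,847

COGS = $1,840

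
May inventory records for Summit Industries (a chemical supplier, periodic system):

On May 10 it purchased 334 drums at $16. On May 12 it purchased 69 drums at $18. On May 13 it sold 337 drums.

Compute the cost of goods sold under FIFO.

COGS = $5,398

May 13, 337 sold [FIFO — oldest first]: 334 @ $16 + 3 @ $18 = $5,398
Ending inventory: 66 @ $18 = $1,188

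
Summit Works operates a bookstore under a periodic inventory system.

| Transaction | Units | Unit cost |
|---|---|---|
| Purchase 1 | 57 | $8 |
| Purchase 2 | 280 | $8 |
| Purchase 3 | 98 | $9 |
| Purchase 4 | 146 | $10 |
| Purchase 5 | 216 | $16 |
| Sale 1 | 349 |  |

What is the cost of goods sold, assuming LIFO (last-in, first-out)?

Sale 1 (349) [LIFO — newest first]: 216 @ $16 + 133 @ $10 = $4,786
Ending inventory: 57 @ $8 + 280 @ $8 + 98 @ $9 + 13 @ $10 = $3,708

COGS = $4,786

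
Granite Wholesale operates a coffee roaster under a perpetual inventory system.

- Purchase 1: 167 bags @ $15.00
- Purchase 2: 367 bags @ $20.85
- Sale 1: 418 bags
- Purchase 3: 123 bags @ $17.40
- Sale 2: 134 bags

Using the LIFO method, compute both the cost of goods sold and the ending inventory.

COGS = $10,722.15; ending inventory = $1,575.00

Sale 1 (418) [LIFO — newest first]: 367 @ $20.85 + 51 @ $15.00 = $8,416.95
Sale 2 (134) [LIFO — newest first]: 123 @ $17.40 + 11 @ $15.00 = $2,305.20
Total COGS = $8,416.95 + $2,305.20 = $10,722.15
Ending inventory: 105 @ $15.00 = $1,575.00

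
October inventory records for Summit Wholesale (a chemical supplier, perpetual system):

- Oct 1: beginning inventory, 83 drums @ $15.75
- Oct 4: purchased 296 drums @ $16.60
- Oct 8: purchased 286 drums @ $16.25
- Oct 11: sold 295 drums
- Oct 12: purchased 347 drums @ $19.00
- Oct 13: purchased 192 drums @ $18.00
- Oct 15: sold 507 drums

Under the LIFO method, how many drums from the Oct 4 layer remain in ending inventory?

Oct 11, 295 sold [LIFO — newest first]: 286 @ $16.25 + 9 @ $16.60 = $4,796.90
Oct 15, 507 sold [LIFO — newest first]: 192 @ $18.00 + 315 @ $19.00 = $9,441.00
Total COGS = $4,796.90 + $9,441.00 = $14,237.90
Ending inventory: 83 @ $15.75 + 287 @ $16.60 + 32 @ $19.00 = $6,679.45

287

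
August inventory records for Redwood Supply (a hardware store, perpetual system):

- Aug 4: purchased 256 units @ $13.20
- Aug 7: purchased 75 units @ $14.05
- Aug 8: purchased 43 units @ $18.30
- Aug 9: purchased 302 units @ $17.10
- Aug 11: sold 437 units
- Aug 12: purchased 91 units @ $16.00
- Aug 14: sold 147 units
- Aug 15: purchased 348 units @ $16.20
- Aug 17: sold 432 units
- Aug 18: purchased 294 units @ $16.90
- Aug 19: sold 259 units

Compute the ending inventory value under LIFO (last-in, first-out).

Aug 11, 437 sold [LIFO — newest first]: 302 @ $17.10 + 43 @ $18.30 + 75 @ $14.05 + 17 @ $13.20 = $7,229.25
Aug 14, 147 sold [LIFO — newest first]: 91 @ $16.00 + 56 @ $13.20 = $2,195.20
Aug 17, 432 sold [LIFO — newest first]: 348 @ $16.20 + 84 @ $13.20 = $6,746.40
Aug 19, 259 sold [LIFO — newest first]: 259 @ $16.90 = $4,377.10
Total COGS = $7,229.25 + $2,195.20 + $6,746.40 + $4,377.10 = $20,547.95
Ending inventory: 99 @ $13.20 + 35 @ $16.90 = $1,898.30
Check: goods available $22,446.25 = COGS $20,547.95 + ending $1,898.30

Ending inventory = $1,898.30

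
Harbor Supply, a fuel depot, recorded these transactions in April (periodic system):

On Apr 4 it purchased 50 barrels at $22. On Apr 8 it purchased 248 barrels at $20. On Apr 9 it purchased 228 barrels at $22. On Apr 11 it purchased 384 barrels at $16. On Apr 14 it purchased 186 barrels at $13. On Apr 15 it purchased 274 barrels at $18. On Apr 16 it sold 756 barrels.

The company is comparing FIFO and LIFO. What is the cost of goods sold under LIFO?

COGS = $12,086

FIFO COGS: 50 @ $22 + 248 @ $20 + 228 @ $22 + 230 @ $16 = $14,756
LIFO COGS: 274 @ $18 + 186 @ $13 + 296 @ $16 = $12,086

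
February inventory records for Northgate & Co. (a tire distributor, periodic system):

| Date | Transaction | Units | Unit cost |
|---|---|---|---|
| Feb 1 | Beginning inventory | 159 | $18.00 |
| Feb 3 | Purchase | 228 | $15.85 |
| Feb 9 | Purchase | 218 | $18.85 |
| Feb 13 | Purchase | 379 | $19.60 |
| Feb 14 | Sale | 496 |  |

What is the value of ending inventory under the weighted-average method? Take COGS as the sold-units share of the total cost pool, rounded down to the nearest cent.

Ending inventory = $8,933.53

Feb 14, sell 496: 496/984 × $18,013.50 → $9,079.97
Ending inventory (cost pool remaining) = $8,933.53
Check: goods available $18,013.50 = COGS $9,079.97 + ending $8,933.53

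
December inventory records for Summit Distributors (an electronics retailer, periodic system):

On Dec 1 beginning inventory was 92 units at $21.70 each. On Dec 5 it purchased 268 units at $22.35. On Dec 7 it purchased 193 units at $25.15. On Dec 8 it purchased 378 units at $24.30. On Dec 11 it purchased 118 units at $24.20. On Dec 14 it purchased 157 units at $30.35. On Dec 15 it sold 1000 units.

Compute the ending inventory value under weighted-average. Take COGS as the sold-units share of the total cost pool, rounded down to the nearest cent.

Dec 15, sell 1000: 1000/1206 × $29,646.10 → $24,582.17
Ending inventory (cost pool remaining) = $5,063.93
Check: goods available $29,646.10 = COGS $24,582.17 + ending $5,063.93

Ending inventory = $5,063.93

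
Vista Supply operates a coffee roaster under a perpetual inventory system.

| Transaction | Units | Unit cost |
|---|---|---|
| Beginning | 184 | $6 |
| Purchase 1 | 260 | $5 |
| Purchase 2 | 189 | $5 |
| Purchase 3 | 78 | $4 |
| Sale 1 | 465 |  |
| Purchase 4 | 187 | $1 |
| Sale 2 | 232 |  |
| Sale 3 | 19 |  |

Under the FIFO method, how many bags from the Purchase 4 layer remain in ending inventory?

Sale 1 (465) [FIFO — oldest first]: 184 @ $6 + 260 @ $5 + 21 @ $5 = $2,509
Sale 2 (232) [FIFO — oldest first]: 168 @ $5 + 64 @ $4 = $1,096
Sale 3 (19) [FIFO — oldest first]: 14 @ $4 + 5 @ $1 = $61
Total COGS = $2,509 + $1,096 + $61 = $3,666
Ending inventory: 182 @ $1 = $182
Check: goods available $3,848 = COGS $3,666 + ending $182

182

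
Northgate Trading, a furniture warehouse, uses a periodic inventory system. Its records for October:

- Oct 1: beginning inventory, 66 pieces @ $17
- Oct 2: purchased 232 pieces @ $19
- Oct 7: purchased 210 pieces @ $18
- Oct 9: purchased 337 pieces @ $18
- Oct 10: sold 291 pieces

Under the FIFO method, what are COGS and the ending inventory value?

Oct 10, 291 sold [FIFO — oldest first]: 66 @ $17 + 225 @ $19 = $5,397
Ending inventory: 7 @ $19 + 210 @ $18 + 337 @ $18 = $9,979

COGS = $5,397; ending inventory = $9,979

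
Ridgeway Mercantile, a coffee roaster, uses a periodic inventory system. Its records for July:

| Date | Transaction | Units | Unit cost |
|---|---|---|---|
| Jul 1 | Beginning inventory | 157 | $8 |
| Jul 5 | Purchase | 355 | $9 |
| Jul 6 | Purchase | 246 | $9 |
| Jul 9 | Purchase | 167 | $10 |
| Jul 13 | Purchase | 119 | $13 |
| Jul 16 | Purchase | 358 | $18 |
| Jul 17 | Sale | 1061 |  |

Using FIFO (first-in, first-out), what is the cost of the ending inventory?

Ending inventory = $6,138

Jul 17, 1061 sold [FIFO — oldest first]: 157 @ $8 + 355 @ $9 + 246 @ $9 + 167 @ $10 + 119 @ $13 + 17 @ $18 = $10,188
Ending inventory: 341 @ $18 = $6,138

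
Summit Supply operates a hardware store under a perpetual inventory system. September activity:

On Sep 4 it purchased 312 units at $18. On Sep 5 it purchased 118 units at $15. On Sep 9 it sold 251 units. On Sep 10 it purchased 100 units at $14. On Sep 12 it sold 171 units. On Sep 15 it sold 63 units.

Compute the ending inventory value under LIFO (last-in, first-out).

Sep 9, 251 sold [LIFO — newest first]: 118 @ $15 + 133 @ $18 = $4,164
Sep 12, 171 sold [LIFO — newest first]: 100 @ $14 + 71 @ $18 = $2,678
Sep 15, 63 sold [LIFO — newest first]: 63 @ $18 = $1,134
Total COGS = $4,164 + $2,678 + $1,134 = $7,976
Ending inventory: 45 @ $18 = $810

Ending inventory = $810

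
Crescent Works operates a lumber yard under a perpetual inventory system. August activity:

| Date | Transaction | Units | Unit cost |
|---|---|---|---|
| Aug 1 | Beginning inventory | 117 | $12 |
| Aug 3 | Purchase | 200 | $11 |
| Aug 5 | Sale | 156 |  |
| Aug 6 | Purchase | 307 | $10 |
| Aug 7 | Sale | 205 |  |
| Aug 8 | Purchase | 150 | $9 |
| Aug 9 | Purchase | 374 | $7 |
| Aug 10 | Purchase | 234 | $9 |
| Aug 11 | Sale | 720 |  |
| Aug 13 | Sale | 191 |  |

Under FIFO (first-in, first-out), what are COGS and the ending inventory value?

Aug 5, 156 sold [FIFO — oldest first]: 117 @ $12 + 39 @ $11 = $1,833
Aug 7, 205 sold [FIFO — oldest first]: 161 @ $11 + 44 @ $10 = $2,211
Aug 11, 720 sold [FIFO — oldest first]: 263 @ $10 + 150 @ $9 + 307 @ $7 = $6,129
Aug 13, 191 sold [FIFO — oldest first]: 67 @ $7 + 124 @ $9 = $1,585
Total COGS = $1,833 + $2,211 + $6,129 + $1,585 = $11,758
Ending inventory: 110 @ $9 = $990

COGS = $11,758; ending inventory = $990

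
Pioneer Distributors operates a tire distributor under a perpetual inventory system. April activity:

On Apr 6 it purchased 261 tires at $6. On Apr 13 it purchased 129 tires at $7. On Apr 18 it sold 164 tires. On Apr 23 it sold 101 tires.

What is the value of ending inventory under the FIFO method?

Ending inventory = $875

Apr 18, 164 sold [FIFO — oldest first]: 164 @ $6 = $984
Apr 23, 101 sold [FIFO — oldest first]: 97 @ $6 + 4 @ $7 = $610
Total COGS = $984 + $610 = $1,594
Ending inventory: 125 @ $7 = $875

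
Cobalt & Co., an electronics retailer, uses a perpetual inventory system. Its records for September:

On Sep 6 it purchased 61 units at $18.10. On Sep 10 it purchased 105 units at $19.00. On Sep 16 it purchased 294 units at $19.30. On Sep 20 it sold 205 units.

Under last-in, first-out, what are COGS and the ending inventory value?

COGS = $3,956.50; ending inventory = $4,816.80

Sep 20, 205 sold [LIFO — newest first]: 205 @ $19.30 = $3,956.50
Ending inventory: 61 @ $18.10 + 105 @ $19.00 + 89 @ $19.30 = $4,816.80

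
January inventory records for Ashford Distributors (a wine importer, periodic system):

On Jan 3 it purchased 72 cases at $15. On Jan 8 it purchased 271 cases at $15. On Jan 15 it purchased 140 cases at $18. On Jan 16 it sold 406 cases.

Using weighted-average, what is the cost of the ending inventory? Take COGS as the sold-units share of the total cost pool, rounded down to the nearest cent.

Ending inventory = $1,221.96

Jan 16, sell 406: 406/483 × $7,665.00 → $6,443.04
Ending inventory (cost pool remaining) = $1,221.96
Check: goods available $7,665.00 = COGS $6,443.04 + ending $1,221.96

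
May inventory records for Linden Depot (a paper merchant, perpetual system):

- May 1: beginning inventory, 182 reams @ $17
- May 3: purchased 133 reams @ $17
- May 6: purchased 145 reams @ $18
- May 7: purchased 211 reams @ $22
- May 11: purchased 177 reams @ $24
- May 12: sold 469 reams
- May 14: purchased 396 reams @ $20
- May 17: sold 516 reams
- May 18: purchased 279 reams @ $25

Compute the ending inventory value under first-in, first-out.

May 12, 469 sold [FIFO — oldest first]: 182 @ $17 + 133 @ $17 + 145 @ $18 + 9 @ $22 = $8,163
May 17, 516 sold [FIFO — oldest first]: 202 @ $22 + 177 @ $24 + 137 @ $20 = $11,432
Total COGS = $8,163 + $11,432 = $19,595
Ending inventory: 259 @ $20 + 279 @ $25 = $12,155
Check: goods available $31,750 = COGS $19,595 + ending $12,155

Ending inventory = $12,155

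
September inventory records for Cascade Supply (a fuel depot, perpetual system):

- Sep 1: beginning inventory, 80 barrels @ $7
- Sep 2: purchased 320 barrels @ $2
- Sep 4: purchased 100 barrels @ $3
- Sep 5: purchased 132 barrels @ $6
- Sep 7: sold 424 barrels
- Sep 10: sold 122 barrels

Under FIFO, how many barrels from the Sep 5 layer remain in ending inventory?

Sep 7, 424 sold [FIFO — oldest first]: 80 @ $7 + 320 @ $2 + 24 @ $3 = $1,272
Sep 10, 122 sold [FIFO — oldest first]: 76 @ $3 + 46 @ $6 = $504
Total COGS = $1,272 + $504 = $1,776
Ending inventory: 86 @ $6 = $516

86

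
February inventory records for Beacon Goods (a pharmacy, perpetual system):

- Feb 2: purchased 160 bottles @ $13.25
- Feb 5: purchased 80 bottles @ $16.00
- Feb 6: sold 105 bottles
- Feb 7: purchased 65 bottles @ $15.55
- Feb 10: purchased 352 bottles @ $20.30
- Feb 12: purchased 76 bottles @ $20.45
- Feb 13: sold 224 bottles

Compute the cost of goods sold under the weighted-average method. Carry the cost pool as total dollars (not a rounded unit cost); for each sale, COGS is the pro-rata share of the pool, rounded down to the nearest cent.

COGS = $5,633.30

After Feb 2: 160 on hand, pool $2,120.00 (≈ $13.2500 each)
After Feb 5: 240 on hand, pool $3,400.00 (≈ $14.1667 each)
Feb 6, sell 105: 105/240 × $3,400.00 → $1,487.50
After Feb 7: 200 on hand, pool $2,923.25 (≈ $14.6163 each)
After Feb 10: 552 on hand, pool $10,068.85 (≈ $18.2407 each)
After Feb 12: 628 on hand, pool $11,623.05 (≈ $18.5080 each)
Feb 13, sell 224: 224/628 × $11,623.05 → $4,145.80
Total COGS = $1,487.50 + $4,145.80 = $5,633.30
Ending inventory (cost pool remaining) = $7,477.25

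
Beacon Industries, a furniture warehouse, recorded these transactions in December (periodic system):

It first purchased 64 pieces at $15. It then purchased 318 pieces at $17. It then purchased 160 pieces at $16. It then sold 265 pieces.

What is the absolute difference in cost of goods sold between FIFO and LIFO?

FIFO COGS: 64 @ $15 + 201 @ $17 = $4,377
LIFO COGS: 160 @ $16 + 105 @ $17 = $4,345
Difference = |$4,377 − $4,345| = $32

$32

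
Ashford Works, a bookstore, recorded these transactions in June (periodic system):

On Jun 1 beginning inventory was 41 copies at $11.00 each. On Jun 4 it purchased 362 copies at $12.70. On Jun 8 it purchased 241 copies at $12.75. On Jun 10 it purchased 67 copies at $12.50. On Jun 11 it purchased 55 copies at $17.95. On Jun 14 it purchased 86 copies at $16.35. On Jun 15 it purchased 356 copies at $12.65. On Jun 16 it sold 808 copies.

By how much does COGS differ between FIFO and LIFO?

FIFO COGS: 41 @ $11.00 + 362 @ $12.70 + 241 @ $12.75 + 67 @ $12.50 + 55 @ $17.95 + 42 @ $16.35 = $10,632.60
LIFO COGS: 356 @ $12.65 + 86 @ $16.35 + 55 @ $17.95 + 67 @ $12.50 + 241 @ $12.75 + 3 @ $12.70 = $10,845.10
Difference = |$10,632.60 − $10,845.10| = $212.50

$212.50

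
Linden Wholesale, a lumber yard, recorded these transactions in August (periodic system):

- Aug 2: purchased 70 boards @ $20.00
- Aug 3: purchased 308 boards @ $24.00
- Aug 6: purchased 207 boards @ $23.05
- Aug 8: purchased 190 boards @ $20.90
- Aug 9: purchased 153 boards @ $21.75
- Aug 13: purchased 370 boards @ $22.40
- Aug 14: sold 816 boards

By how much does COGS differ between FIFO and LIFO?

$465.20

FIFO COGS: 70 @ $20.00 + 308 @ $24.00 + 207 @ $23.05 + 190 @ $20.90 + 41 @ $21.75 = $18,426.10
LIFO COGS: 370 @ $22.40 + 153 @ $21.75 + 190 @ $20.90 + 103 @ $23.05 = $17,960.90
Difference = |$18,426.10 − $17,960.90| = $465.20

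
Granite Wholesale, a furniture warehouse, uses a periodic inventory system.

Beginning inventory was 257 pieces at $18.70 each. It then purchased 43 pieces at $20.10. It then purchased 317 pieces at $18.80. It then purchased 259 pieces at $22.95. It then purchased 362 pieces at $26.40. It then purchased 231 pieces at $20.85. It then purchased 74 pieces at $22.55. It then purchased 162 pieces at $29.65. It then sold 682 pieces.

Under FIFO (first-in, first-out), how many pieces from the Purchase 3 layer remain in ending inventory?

194

Sale 1 (682) [FIFO — oldest first]: 257 @ $18.70 + 43 @ $20.10 + 317 @ $18.80 + 65 @ $22.95 = $13,121.55
Ending inventory: 194 @ $22.95 + 362 @ $26.40 + 231 @ $20.85 + 74 @ $22.55 + 162 @ $29.65 = $25,297.45
Check: goods available $38,419.00 = COGS $13,121.55 + ending $25,297.45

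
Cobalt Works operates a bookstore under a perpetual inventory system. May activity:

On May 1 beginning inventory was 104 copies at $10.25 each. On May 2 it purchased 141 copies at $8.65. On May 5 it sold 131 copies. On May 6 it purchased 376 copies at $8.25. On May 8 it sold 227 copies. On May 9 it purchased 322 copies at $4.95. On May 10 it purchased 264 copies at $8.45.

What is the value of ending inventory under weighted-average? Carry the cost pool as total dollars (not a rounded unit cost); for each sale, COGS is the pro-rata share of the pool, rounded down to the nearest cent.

After May 1: 104 on hand, pool $1,066.00 (≈ $10.2500 each)
After May 2: 245 on hand, pool $2,285.65 (≈ $9.3292 each)
May 5, sell 131: 131/245 × $2,285.65 → $1,222.12
After May 6: 490 on hand, pool $4,165.53 (≈ $8.5011 each)
May 8, sell 227: 227/490 × $4,165.53 → $1,929.74
After May 9: 585 on hand, pool $3,829.69 (≈ $6.5465 each)
After May 10: 849 on hand, pool $6,060.49 (≈ $7.1384 each)
Total COGS = $1,222.12 + $1,929.74 = $3,151.86
Ending inventory (cost pool remaining) = $6,060.49

Ending inventory = $6,060.49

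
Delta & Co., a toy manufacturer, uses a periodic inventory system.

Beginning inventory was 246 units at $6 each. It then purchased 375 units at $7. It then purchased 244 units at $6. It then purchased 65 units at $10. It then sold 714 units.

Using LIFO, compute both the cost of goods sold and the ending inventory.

Sale 1 (714) [LIFO — newest first]: 65 @ $10 + 244 @ $6 + 375 @ $7 + 30 @ $6 = $4,919
Ending inventory: 216 @ $6 = $1,296
Check: goods available $6,215 = COGS $4,919 + ending $1,296

COGS = $4,919; ending inventory = $1,296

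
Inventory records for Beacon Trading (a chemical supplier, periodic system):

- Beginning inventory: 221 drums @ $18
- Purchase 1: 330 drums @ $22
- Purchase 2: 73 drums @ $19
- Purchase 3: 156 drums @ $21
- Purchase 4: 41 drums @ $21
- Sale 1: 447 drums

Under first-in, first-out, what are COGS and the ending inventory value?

COGS = $8,950; ending inventory = $7,812

Sale 1 (447) [FIFO — oldest first]: 221 @ $18 + 226 @ $22 = $8,950
Ending inventory: 104 @ $22 + 73 @ $19 + 156 @ $21 + 41 @ $21 = $7,812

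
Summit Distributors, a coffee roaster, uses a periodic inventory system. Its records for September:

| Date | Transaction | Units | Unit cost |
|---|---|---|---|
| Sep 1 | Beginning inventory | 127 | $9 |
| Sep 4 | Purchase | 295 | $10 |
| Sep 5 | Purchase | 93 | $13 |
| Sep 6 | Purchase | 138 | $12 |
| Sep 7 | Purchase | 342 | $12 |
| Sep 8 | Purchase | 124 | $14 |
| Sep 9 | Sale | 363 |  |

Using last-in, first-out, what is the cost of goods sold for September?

Sep 9, 363 sold [LIFO — newest first]: 124 @ $14 + 239 @ $12 = $4,604
Ending inventory: 127 @ $9 + 295 @ $10 + 93 @ $13 + 138 @ $12 + 103 @ $12 = $8,194

COGS = $4,604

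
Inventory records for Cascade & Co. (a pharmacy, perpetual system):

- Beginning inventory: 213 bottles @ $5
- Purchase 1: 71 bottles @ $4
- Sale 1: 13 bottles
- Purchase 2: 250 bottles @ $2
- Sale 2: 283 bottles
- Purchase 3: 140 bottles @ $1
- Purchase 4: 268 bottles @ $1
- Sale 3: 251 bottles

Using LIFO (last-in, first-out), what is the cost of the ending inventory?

Ending inventory = $1,322

Sale 1 (13) [LIFO — newest first]: 13 @ $4 = $52
Sale 2 (283) [LIFO — newest first]: 250 @ $2 + 33 @ $4 = $632
Sale 3 (251) [LIFO — newest first]: 251 @ $1 = $251
Total COGS = $52 + $632 + $251 = $935
Ending inventory: 213 @ $5 + 25 @ $4 + 140 @ $1 + 17 @ $1 = $1,322
Check: goods available $2,257 = COGS $935 + ending $1,322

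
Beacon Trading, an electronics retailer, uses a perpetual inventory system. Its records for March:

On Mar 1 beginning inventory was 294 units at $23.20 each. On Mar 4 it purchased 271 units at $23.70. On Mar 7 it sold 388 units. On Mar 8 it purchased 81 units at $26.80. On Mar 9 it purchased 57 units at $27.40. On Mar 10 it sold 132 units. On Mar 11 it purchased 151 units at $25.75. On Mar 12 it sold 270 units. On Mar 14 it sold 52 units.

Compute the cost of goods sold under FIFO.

Mar 7, 388 sold [FIFO — oldest first]: 294 @ $23.20 + 94 @ $23.70 = $9,048.60
Mar 10, 132 sold [FIFO — oldest first]: 132 @ $23.70 = $3,128.40
Mar 12, 270 sold [FIFO — oldest first]: 45 @ $23.70 + 81 @ $26.80 + 57 @ $27.40 + 87 @ $25.75 = $7,039.35
Mar 14, 52 sold [FIFO — oldest first]: 52 @ $25.75 = $1,339.00
Total COGS = $9,048.60 + $3,128.40 + $7,039.35 + $1,339.00 = $20,555.35
Ending inventory: 12 @ $25.75 = $309.00

COGS = $20,555.35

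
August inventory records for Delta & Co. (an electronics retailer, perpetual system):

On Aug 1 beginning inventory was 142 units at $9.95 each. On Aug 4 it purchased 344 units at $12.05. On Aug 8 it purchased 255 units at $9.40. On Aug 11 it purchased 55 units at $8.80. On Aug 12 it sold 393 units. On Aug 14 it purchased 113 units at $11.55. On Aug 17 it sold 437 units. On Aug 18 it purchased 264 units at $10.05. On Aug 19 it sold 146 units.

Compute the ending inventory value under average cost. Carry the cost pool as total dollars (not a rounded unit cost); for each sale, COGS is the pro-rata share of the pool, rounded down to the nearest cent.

Ending inventory = $2,014.32

After Aug 1: 142 on hand, pool $1,412.90 (≈ $9.9500 each)
After Aug 4: 486 on hand, pool $5,558.10 (≈ $11.4364 each)
After Aug 8: 741 on hand, pool $7,955.10 (≈ $10.7356 each)
After Aug 11: 796 on hand, pool $8,439.10 (≈ $10.6019 each)
Aug 12, sell 393: 393/796 × $8,439.10 → $4,166.54
After Aug 14: 516 on hand, pool $5,577.71 (≈ $10.8095 each)
Aug 17, sell 437: 437/516 × $5,577.71 → $4,723.75
After Aug 18: 343 on hand, pool $3,507.16 (≈ $10.2250 each)
Aug 19, sell 146: 146/343 × $3,507.16 → $1,492.84
Total COGS = $4,166.54 + $4,723.75 + $1,492.84 = $10,383.13
Ending inventory (cost pool remaining) = $2,014.32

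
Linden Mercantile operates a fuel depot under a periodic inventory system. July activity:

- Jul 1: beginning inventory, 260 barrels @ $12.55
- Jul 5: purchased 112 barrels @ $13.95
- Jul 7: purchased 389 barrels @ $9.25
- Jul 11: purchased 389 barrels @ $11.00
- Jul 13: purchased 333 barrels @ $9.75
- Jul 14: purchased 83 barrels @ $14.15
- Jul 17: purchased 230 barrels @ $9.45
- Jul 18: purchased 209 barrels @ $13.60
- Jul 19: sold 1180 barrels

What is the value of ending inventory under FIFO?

Jul 19, 1180 sold [FIFO — oldest first]: 260 @ $12.55 + 112 @ $13.95 + 389 @ $9.25 + 389 @ $11.00 + 30 @ $9.75 = $12,995.15
Ending inventory: 303 @ $9.75 + 83 @ $14.15 + 230 @ $9.45 + 209 @ $13.60 = $9,144.60
Check: goods available $22,139.75 = COGS $12,995.15 + ending $9,144.60

Ending inventory = $9,144.60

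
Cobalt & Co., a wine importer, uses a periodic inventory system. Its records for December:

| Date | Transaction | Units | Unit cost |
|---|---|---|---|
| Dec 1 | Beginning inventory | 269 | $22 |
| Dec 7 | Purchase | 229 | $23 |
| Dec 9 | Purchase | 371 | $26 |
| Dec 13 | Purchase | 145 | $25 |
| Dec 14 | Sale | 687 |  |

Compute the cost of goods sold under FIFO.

Dec 14, 687 sold [FIFO — oldest first]: 269 @ $22 + 229 @ $23 + 189 @ $26 = $16,099
Ending inventory: 182 @ $26 + 145 @ $25 = $8,357

COGS = $16,099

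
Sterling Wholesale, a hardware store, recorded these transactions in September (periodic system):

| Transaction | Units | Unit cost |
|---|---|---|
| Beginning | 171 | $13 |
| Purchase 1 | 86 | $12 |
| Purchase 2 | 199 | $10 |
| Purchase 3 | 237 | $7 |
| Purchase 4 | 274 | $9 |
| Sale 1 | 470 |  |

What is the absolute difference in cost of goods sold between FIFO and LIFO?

$1,505

FIFO COGS: 171 @ $13 + 86 @ $12 + 199 @ $10 + 14 @ $7 = $5,343
LIFO COGS: 274 @ $9 + 196 @ $7 = $3,838
Difference = |$5,343 − $3,838| = $1,505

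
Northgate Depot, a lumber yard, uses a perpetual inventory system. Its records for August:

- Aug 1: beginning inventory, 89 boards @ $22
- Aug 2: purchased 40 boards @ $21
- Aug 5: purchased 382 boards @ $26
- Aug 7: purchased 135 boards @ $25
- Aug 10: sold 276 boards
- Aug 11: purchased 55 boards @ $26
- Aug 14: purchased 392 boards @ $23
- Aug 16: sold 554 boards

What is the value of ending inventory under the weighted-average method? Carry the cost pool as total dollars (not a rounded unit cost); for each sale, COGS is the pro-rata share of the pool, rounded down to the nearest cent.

Ending inventory = $6,332.04

After Aug 1: 89 on hand, pool $1,958.00 (≈ $22.0000 each)
After Aug 2: 129 on hand, pool $2,798.00 (≈ $21.6899 each)
After Aug 5: 511 on hand, pool $12,730.00 (≈ $24.9119 each)
After Aug 7: 646 on hand, pool $16,105.00 (≈ $24.9303 each)
Aug 10, sell 276: 276/646 × $16,105.00 → $6,880.77
After Aug 11: 425 on hand, pool $10,654.23 (≈ $25.0688 each)
After Aug 14: 817 on hand, pool $19,670.23 (≈ $24.0762 each)
Aug 16, sell 554: 554/817 × $19,670.23 → $13,338.19
Total COGS = $6,880.77 + $13,338.19 = $20,218.96
Ending inventory (cost pool remaining) = $6,332.04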